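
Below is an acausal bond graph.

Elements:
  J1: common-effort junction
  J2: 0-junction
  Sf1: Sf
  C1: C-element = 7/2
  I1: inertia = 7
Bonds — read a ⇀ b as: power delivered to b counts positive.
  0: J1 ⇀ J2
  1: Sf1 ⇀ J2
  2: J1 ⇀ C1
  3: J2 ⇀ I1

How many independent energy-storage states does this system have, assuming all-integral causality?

2  (C1, I1 all integral)

bond 1 stroke at Sf1  (Sf1 fixes flow; stroke at Sf1)
bond 2 stroke at J1  (C1: C, integral causality)
bond 0 stroke at J2  (J1 effort already set via bond 2)
bond 3 stroke at I1  (J2 effort already set via bond 0)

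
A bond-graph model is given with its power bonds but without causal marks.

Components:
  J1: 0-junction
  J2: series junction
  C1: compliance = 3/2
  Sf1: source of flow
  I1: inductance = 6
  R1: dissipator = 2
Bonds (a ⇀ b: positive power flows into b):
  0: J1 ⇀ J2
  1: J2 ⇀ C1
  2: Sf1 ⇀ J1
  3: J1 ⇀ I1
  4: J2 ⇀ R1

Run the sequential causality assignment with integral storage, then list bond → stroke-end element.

β0 |J1
β1 |J2
β2 |Sf1
β3 |I1
β4 |J2

β2 →Sf1  (Sf1 fixes flow; stroke at Sf1)
β1 →J2  (prefer integral on C1)
β3 →I1  (prefer integral on I1)
β0 →J1  (only one effort-in slot at J1)
β4 →J2  (J2: bond 0 brought flow, rest push out)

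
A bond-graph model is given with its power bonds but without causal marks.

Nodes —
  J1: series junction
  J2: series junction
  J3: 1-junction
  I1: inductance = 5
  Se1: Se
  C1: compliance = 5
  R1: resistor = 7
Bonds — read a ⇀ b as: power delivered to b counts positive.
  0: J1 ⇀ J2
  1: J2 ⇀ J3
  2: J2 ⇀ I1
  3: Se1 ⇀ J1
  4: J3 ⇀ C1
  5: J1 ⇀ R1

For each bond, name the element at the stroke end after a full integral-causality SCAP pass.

bond 0 stroke→J2
bond 1 stroke→J2
bond 2 stroke→I1
bond 3 stroke→J1
bond 4 stroke→J3
bond 5 stroke→J1

β3 stroke at J1  (source Se1 imposes e)
β2 stroke at I1  (prefer integral on I1)
β0 stroke at J2  (1-jn J2 has f-setter on 2)
β1 stroke at J2  (common-f at J2 fixed by 2)
β4 stroke at J3  (1-jn J3 has f-setter on 1)
β5 stroke at J1  (J1 flow already set via bond 0)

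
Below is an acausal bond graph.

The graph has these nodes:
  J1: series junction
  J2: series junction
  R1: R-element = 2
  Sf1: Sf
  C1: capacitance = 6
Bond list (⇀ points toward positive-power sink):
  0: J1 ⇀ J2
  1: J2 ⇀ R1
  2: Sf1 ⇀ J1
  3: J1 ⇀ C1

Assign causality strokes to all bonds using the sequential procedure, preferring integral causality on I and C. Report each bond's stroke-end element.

bond 0 stroke→J1
bond 1 stroke→J2
bond 2 stroke→Sf1
bond 3 stroke→J1

#2 |Sf1  (Sf1: flow source, stroke at near end)
#0 |J1  (J1 flow already set via bond 2)
#3 |J1  (J1: bond 2 brought flow, rest push out)
#1 |J2  (J2: bond 0 brought flow, rest push out)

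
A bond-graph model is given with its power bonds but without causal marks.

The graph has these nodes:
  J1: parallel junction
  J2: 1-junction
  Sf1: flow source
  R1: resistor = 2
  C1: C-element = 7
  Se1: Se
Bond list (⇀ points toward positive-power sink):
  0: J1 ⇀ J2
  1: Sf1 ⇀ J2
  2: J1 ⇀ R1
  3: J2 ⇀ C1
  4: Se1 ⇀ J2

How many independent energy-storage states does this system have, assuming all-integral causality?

β1 →Sf1  (Sf1 fixes flow; stroke at Sf1)
β4 →J2  (Se1 fixes effort; stroke away)
β0 →J2  (J2 flow already set via bond 1)
β3 →J2  (J2: bond 1 brought flow, rest push out)
β2 →J1  (closing 0-jn rule on J1)

1  (C1 all integral)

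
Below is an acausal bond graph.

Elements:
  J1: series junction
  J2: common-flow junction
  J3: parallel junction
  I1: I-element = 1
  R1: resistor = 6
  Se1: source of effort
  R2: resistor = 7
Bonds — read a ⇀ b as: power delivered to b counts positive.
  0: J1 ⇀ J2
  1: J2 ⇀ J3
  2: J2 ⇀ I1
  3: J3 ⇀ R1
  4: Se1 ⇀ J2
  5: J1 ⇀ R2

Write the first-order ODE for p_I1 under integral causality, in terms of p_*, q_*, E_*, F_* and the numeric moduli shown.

bond 4 stroke at J2  (Se1 fixes effort; stroke away)
bond 2 stroke at I1  (I1 outputs flow p/I1)
bond 0 stroke at J2  (1-jn J2 has f-setter on 2)
bond 1 stroke at J2  (1-jn J2 has f-setter on 2)
bond 3 stroke at J3  (only one effort-in slot at J3)
bond 5 stroke at J1  (1-jn J1 has f-setter on 0)

dp_I1/dt = E_Se1 - 13*p_I1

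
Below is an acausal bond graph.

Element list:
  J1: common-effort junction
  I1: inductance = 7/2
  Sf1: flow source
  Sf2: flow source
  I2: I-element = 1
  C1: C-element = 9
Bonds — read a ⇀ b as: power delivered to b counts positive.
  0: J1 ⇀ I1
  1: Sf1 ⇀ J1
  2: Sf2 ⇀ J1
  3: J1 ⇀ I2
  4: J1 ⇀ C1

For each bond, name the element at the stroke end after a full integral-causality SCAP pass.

bond 0 stroke→I1
bond 1 stroke→Sf1
bond 2 stroke→Sf2
bond 3 stroke→I2
bond 4 stroke→J1

β1 stroke→Sf1  (Sf1 (Sf) sets flow on bond)
β2 stroke→Sf2  (Sf2 fixes flow; stroke at Sf2)
β0 stroke→I1  (prefer integral on I1)
β3 stroke→I2  (prefer integral on I2)
β4 stroke→J1  (J1 needs exactly one e-in)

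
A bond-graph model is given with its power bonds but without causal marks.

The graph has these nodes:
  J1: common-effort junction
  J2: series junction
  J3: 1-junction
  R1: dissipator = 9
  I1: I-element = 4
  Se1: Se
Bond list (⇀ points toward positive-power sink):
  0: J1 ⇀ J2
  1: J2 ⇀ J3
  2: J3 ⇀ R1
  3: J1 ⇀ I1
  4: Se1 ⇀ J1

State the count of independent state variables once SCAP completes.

#4 stroke at J1  (source Se1 imposes e)
#0 stroke at J2  (J1: bond 4 brought effort, rest push out)
#3 stroke at I1  (common-e at J1 fixed by 4)
#1 stroke at J3  (closing 1-jn rule on J2)
#2 stroke at R1  (J3 needs exactly one f-in)

1  (I1 all integral)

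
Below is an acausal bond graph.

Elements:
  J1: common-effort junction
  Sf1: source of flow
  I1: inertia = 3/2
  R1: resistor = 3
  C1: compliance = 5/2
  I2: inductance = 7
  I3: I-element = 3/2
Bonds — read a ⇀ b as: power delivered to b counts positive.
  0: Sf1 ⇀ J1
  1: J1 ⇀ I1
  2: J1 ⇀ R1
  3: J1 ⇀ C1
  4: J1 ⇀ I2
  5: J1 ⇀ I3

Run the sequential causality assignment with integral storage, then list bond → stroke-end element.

bond 0 stroke at Sf1
bond 1 stroke at I1
bond 2 stroke at R1
bond 3 stroke at J1
bond 4 stroke at I2
bond 5 stroke at I3

b0 |Sf1  (source Sf1 imposes f)
b1 |I1  (I1 outputs flow p/I1)
b3 |J1  (C1 outputs effort q/C1)
b2 |R1  (common-e at J1 fixed by 3)
b4 |I2  (J1: bond 3 brought effort, rest push out)
b5 |I3  (J1 effort already set via bond 3)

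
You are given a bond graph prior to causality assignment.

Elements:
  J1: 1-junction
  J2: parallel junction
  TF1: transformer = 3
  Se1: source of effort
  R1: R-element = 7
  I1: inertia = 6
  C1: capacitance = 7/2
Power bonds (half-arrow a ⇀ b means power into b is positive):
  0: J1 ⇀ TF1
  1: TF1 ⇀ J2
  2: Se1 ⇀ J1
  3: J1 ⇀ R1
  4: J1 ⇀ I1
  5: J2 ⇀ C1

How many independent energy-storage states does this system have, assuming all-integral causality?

#2 →J1  (Se1 fixes effort; stroke away)
#4 →I1  (I1: I, integral causality)
#0 →J1  (common-f at J1 fixed by 4)
#3 →J1  (J1: bond 4 brought flow, rest push out)
#1 →TF1  (TF1 one-in-one-out from 0)
#5 →J2  (J2: last free bond brings effort in)

2  (C1, I1 all integral)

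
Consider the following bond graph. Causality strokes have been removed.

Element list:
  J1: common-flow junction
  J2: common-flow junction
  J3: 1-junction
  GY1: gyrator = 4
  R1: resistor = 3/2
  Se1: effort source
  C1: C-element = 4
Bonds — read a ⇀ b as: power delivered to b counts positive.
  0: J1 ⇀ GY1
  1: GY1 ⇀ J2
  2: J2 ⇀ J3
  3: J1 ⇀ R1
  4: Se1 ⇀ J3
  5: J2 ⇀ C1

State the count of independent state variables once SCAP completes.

bond 4 |J3  (Se1 (Se) sets effort on bond)
bond 2 |J2  (J3 needs exactly one f-in)
bond 5 |J2  (C1 outputs effort q/C1)
bond 1 |GY1  (only one flow-in slot at J2)
bond 0 |GY1  (GY GY1: same side as bond 1)
bond 3 |J1  (common-f at J1 fixed by 0)

1  (C1 all integral)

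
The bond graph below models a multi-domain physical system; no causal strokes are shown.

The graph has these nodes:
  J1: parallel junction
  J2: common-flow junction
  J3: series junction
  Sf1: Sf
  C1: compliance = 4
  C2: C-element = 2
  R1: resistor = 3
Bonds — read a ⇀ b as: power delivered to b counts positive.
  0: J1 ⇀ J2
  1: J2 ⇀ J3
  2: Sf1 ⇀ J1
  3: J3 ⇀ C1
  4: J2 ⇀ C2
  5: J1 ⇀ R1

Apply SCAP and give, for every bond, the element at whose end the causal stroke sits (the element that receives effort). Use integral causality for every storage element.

#0 →J1
#1 →J2
#2 →Sf1
#3 →J3
#4 →J2
#5 →R1

b2 →Sf1  (source Sf1 imposes f)
b3 →J3  (prefer integral on C1)
b1 →J2  (J3 needs exactly one f-in)
b4 →J2  (C2: C, integral causality)
b0 →J1  (J2 needs exactly one f-in)
b5 →R1  (common-e at J1 fixed by 0)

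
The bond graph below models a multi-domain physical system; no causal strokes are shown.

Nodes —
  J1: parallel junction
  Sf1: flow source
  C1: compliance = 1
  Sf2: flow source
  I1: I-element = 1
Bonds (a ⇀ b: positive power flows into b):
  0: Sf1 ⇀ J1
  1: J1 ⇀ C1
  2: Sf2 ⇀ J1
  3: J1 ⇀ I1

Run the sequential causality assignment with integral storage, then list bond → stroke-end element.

#0 →Sf1  (source Sf1 imposes f)
#2 →Sf2  (source Sf2 imposes f)
#1 →J1  (C1 integral (e out))
#3 →I1  (common-e at J1 fixed by 1)

bond 0 →Sf1
bond 1 →J1
bond 2 →Sf2
bond 3 →I1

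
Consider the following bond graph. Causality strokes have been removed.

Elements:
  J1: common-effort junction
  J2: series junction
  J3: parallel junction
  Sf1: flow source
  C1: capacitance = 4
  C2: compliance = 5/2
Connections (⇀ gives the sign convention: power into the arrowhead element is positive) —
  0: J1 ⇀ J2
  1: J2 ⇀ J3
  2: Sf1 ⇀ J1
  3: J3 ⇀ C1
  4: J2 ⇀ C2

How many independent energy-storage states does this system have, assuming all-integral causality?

2  (C1, C2 all integral)

bond 2 |Sf1  (Sf1 (Sf) sets flow on bond)
bond 0 |J1  (closing 0-jn rule on J1)
bond 1 |J2  (J2: bond 0 brought flow, rest push out)
bond 4 |J2  (J2: bond 0 brought flow, rest push out)
bond 3 |J3  (closing 0-jn rule on J3)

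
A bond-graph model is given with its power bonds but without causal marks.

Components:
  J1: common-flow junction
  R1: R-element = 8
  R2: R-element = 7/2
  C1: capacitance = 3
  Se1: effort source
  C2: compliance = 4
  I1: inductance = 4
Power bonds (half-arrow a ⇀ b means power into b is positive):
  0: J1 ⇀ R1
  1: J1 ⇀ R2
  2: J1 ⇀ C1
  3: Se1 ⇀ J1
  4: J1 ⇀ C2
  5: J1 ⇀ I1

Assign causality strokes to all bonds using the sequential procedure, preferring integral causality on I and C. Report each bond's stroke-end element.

#3 stroke at J1  (Se1 fixes effort; stroke away)
#2 stroke at J1  (prefer integral on C1)
#4 stroke at J1  (C2 integral (e out))
#5 stroke at I1  (I1 outputs flow p/I1)
#0 stroke at J1  (J1 flow already set via bond 5)
#1 stroke at J1  (1-jn J1 has f-setter on 5)

#0 stroke→J1
#1 stroke→J1
#2 stroke→J1
#3 stroke→J1
#4 stroke→J1
#5 stroke→I1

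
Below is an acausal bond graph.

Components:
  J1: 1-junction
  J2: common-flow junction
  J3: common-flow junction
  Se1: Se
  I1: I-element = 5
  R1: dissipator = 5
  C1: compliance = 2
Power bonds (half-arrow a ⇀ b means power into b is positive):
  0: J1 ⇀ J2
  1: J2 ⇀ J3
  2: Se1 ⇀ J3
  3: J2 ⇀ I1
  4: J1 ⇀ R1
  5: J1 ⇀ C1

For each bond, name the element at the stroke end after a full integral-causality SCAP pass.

#2 →J3  (source Se1 imposes e)
#1 →J2  (only one flow-in slot at J3)
#3 →I1  (I1 integral (f out))
#0 →J2  (1-jn J2 has f-setter on 3)
#4 →J1  (J1: bond 0 brought flow, rest push out)
#5 →J1  (1-jn J1 has f-setter on 0)

bond 0 stroke at J2
bond 1 stroke at J2
bond 2 stroke at J3
bond 3 stroke at I1
bond 4 stroke at J1
bond 5 stroke at J1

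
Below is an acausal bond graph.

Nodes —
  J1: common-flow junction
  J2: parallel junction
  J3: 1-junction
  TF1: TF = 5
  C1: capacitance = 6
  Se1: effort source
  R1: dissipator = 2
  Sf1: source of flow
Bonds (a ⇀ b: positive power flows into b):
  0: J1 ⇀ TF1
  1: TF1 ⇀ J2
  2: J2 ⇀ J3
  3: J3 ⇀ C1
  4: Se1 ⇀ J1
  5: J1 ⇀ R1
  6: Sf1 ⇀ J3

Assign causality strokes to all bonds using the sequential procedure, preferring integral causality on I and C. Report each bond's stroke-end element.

bond 0 →TF1
bond 1 →J2
bond 2 →J3
bond 3 →J3
bond 4 →J1
bond 5 →J1
bond 6 →Sf1

β4 stroke at J1  (Se1 fixes effort; stroke away)
β6 stroke at Sf1  (Sf1 fixes flow; stroke at Sf1)
β2 stroke at J3  (1-jn J3 has f-setter on 6)
β3 stroke at J3  (common-f at J3 fixed by 6)
β1 stroke at J2  (J2: last free bond brings effort in)
β0 stroke at TF1  (through TF1, causality passes straight; one stroke at TF1)
β5 stroke at J1  (J1 flow already set via bond 0)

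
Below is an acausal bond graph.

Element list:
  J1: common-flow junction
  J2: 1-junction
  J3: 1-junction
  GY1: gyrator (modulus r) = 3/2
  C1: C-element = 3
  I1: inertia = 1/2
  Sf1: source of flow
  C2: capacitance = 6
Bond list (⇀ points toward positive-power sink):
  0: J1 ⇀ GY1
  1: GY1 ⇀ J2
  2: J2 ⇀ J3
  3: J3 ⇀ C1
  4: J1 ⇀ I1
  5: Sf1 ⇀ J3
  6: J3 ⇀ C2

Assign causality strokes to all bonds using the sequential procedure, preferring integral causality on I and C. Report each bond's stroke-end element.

b5 stroke at Sf1  (Sf1 fixes flow; stroke at Sf1)
b2 stroke at J3  (1-jn J3 has f-setter on 5)
b3 stroke at J3  (1-jn J3 has f-setter on 5)
b6 stroke at J3  (common-f at J3 fixed by 5)
b1 stroke at J2  (common-f at J2 fixed by 2)
b0 stroke at J1  (GY1 both-in/both-out from 1)
b4 stroke at I1  (J1 needs exactly one f-in)

bond 0 →J1
bond 1 →J2
bond 2 →J3
bond 3 →J3
bond 4 →I1
bond 5 →Sf1
bond 6 →J3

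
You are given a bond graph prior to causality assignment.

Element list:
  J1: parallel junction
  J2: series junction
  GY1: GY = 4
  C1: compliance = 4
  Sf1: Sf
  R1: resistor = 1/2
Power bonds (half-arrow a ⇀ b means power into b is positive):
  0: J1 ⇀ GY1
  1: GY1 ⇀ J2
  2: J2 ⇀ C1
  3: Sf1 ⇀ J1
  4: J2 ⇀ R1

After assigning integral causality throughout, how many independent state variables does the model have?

1  (C1 all integral)

#3 →Sf1  (Sf1 (Sf) sets flow on bond)
#0 →J1  (only one effort-in slot at J1)
#1 →J2  (GY1: gyrator matches bond 0)
#2 →J2  (prefer integral on C1)
#4 →R1  (only one flow-in slot at J2)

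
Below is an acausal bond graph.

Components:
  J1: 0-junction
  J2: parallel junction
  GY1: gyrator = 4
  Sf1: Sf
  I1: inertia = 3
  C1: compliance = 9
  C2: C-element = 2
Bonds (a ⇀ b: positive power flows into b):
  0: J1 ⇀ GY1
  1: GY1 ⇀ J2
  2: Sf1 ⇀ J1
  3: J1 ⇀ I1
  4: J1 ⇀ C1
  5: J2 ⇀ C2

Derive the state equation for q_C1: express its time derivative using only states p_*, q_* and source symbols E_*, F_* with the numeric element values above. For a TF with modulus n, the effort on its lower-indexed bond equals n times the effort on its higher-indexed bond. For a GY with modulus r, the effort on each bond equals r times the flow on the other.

dq_C1/dt = F_Sf1 - p_I1/3 - q_C2/8

β2 →Sf1  (Sf1 (Sf) sets flow on bond)
β3 →I1  (I1 integral (f out))
β4 →J1  (C1 integral (e out))
β0 →GY1  (J1 effort already set via bond 4)
β1 →GY1  (GY1 both-in/both-out from 0)
β5 →J2  (J2 needs exactly one e-in)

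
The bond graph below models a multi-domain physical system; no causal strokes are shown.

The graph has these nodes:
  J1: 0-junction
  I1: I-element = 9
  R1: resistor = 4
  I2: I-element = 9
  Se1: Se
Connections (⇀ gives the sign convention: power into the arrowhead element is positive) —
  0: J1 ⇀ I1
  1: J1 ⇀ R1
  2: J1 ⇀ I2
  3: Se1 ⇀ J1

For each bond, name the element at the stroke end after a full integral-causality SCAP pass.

b3 stroke→J1  (Se1 (Se) sets effort on bond)
b0 stroke→I1  (J1: bond 3 brought effort, rest push out)
b1 stroke→R1  (common-e at J1 fixed by 3)
b2 stroke→I2  (J1 effort already set via bond 3)

b0 →I1
b1 →R1
b2 →I2
b3 →J1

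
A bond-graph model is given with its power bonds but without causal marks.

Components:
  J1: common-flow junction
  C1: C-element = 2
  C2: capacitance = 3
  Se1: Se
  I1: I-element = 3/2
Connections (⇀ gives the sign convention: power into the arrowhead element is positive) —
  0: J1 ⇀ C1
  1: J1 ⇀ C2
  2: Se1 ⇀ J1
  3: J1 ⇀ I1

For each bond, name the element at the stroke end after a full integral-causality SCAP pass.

b0 →J1
b1 →J1
b2 →J1
b3 →I1

β2 →J1  (source Se1 imposes e)
β0 →J1  (C1 integral (e out))
β1 →J1  (C2: C, integral causality)
β3 →I1  (closing 1-jn rule on J1)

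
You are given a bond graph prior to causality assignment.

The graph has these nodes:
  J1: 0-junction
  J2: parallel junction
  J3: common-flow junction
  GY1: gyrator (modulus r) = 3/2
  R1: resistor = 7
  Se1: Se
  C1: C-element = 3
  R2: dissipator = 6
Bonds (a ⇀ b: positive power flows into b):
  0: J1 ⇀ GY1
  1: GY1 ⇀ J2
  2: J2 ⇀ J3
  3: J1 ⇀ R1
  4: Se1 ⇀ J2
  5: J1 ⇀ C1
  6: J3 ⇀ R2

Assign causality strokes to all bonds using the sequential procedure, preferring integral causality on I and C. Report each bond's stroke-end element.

b4 |J2  (Se1 (Se) sets effort on bond)
b1 |GY1  (0-jn J2 has e-setter on 4)
b2 |J3  (J2: bond 4 brought effort, rest push out)
b6 |R2  (J3 needs exactly one f-in)
b0 |GY1  (through GY1, causality inverts; strokes same side of GY1)
b5 |J1  (C1 outputs effort q/C1)
b3 |R1  (J1: bond 5 brought effort, rest push out)

β0 stroke at GY1
β1 stroke at GY1
β2 stroke at J3
β3 stroke at R1
β4 stroke at J2
β5 stroke at J1
β6 stroke at R2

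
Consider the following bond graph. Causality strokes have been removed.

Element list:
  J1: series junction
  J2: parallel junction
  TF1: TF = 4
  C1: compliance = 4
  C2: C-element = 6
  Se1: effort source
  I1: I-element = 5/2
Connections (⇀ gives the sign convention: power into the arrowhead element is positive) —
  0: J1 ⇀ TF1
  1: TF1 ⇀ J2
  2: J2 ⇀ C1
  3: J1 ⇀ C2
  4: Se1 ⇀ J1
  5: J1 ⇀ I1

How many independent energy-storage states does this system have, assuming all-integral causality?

β4 |J1  (source Se1 imposes e)
β2 |J2  (C1: C, integral causality)
β1 |TF1  (0-jn J2 has e-setter on 2)
β0 |J1  (TF1 one-in-one-out from 1)
β3 |J1  (prefer integral on C2)
β5 |I1  (closing 1-jn rule on J1)

3  (C1, C2, I1 all integral)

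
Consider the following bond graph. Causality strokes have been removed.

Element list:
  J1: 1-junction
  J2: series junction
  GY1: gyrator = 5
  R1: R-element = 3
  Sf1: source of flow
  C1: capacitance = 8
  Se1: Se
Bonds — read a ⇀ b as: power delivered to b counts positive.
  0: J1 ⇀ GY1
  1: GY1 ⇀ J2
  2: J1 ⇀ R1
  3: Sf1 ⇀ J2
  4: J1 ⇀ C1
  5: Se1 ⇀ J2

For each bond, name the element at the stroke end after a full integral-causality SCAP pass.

#3 |Sf1  (Sf1 (Sf) sets flow on bond)
#5 |J2  (Se1 fixes effort; stroke away)
#1 |J2  (common-f at J2 fixed by 3)
#0 |J1  (GY1: gyrator matches bond 1)
#4 |J1  (C1: C, integral causality)
#2 |R1  (only one flow-in slot at J1)

bond 0 stroke→J1
bond 1 stroke→J2
bond 2 stroke→R1
bond 3 stroke→Sf1
bond 4 stroke→J1
bond 5 stroke→J2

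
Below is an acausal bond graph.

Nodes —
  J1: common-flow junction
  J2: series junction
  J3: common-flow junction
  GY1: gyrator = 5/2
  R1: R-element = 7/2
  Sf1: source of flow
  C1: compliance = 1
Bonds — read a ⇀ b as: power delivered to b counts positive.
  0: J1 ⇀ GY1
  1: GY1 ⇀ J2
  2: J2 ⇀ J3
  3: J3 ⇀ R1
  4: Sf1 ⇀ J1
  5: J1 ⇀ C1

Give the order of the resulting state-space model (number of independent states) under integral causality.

b4 stroke→Sf1  (Sf1 (Sf) sets flow on bond)
b0 stroke→J1  (1-jn J1 has f-setter on 4)
b5 stroke→J1  (J1: bond 4 brought flow, rest push out)
b1 stroke→J2  (GY GY1: same side as bond 0)
b2 stroke→J3  (J2 needs exactly one f-in)
b3 stroke→R1  (J3 needs exactly one f-in)

1  (C1 all integral)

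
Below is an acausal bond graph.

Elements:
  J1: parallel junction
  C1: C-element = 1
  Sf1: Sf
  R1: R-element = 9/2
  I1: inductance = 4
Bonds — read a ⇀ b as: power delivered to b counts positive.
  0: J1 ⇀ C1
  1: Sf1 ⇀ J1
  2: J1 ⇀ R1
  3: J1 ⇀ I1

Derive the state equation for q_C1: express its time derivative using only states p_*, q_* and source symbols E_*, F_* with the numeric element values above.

bond 1 |Sf1  (Sf1 fixes flow; stroke at Sf1)
bond 0 |J1  (C1: C, integral causality)
bond 2 |R1  (0-jn J1 has e-setter on 0)
bond 3 |I1  (0-jn J1 has e-setter on 0)

dq_C1/dt = F_Sf1 - p_I1/4 - 2*q_C1/9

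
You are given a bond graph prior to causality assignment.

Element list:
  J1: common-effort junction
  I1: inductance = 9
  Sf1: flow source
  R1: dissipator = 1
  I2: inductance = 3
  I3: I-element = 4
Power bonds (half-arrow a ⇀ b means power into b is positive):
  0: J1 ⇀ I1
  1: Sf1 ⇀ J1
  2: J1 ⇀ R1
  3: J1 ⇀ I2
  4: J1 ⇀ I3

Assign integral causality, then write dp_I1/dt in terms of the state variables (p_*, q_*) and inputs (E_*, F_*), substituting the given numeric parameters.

b1 →Sf1  (Sf1 (Sf) sets flow on bond)
b0 →I1  (I1: I, integral causality)
b3 →I2  (I2 outputs flow p/I2)
b4 →I3  (I3 integral (f out))
b2 →J1  (J1 needs exactly one e-in)

dp_I1/dt = F_Sf1 - p_I1/9 - p_I2/3 - p_I3/4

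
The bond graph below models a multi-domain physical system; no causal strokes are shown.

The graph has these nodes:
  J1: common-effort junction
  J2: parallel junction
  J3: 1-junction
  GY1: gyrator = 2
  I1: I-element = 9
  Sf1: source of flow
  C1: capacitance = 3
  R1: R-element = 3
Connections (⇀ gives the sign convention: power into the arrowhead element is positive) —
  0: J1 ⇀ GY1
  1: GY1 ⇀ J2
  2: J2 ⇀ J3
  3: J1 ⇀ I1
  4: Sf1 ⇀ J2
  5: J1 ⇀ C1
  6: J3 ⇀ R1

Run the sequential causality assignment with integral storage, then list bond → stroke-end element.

b4 stroke→Sf1  (Sf1 (Sf) sets flow on bond)
b3 stroke→I1  (I1 outputs flow p/I1)
b5 stroke→J1  (C1 outputs effort q/C1)
b0 stroke→GY1  (J1: bond 5 brought effort, rest push out)
b1 stroke→GY1  (GY GY1: same side as bond 0)
b2 stroke→J2  (closing 0-jn rule on J2)
b6 stroke→J3  (J3: bond 2 brought flow, rest push out)

#0 →GY1
#1 →GY1
#2 →J2
#3 →I1
#4 →Sf1
#5 →J1
#6 →J3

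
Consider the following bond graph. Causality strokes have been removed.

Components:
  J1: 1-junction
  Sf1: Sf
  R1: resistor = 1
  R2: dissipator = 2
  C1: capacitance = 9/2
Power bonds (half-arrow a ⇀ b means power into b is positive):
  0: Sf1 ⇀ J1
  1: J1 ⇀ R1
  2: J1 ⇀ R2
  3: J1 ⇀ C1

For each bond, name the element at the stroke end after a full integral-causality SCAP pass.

#0 stroke→Sf1  (Sf1 (Sf) sets flow on bond)
#1 stroke→J1  (1-jn J1 has f-setter on 0)
#2 stroke→J1  (common-f at J1 fixed by 0)
#3 stroke→J1  (J1: bond 0 brought flow, rest push out)

bond 0 →Sf1
bond 1 →J1
bond 2 →J1
bond 3 →J1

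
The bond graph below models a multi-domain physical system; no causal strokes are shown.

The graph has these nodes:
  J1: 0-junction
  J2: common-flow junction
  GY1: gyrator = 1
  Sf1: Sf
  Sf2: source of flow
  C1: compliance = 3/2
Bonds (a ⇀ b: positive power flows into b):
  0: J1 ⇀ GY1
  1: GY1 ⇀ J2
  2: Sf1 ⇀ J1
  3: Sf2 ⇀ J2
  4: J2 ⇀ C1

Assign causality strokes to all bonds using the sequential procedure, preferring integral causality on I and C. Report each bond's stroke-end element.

#0 →J1
#1 →J2
#2 →Sf1
#3 →Sf2
#4 →J2

b2 stroke→Sf1  (source Sf1 imposes f)
b3 stroke→Sf2  (Sf2 (Sf) sets flow on bond)
b0 stroke→J1  (J1 needs exactly one e-in)
b1 stroke→J2  (J2 flow already set via bond 3)
b4 stroke→J2  (1-jn J2 has f-setter on 3)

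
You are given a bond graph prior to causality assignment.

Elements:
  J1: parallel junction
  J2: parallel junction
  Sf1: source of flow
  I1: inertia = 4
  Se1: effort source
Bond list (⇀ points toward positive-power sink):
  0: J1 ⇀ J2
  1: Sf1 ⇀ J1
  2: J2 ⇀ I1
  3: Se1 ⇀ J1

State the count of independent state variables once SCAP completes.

β1 stroke→Sf1  (Sf1: flow source, stroke at near end)
β3 stroke→J1  (Se1 (Se) sets effort on bond)
β0 stroke→J2  (J1: bond 3 brought effort, rest push out)
β2 stroke→I1  (J2: bond 0 brought effort, rest push out)

1  (I1 all integral)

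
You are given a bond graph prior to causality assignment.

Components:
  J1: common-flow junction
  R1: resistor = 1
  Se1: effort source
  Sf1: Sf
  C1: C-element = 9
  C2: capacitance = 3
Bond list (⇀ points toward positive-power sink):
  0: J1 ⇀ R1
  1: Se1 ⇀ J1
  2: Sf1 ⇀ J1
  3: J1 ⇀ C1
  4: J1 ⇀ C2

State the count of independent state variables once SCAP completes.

bond 1 →J1  (Se1 (Se) sets effort on bond)
bond 2 →Sf1  (source Sf1 imposes f)
bond 0 →J1  (J1: bond 2 brought flow, rest push out)
bond 3 →J1  (1-jn J1 has f-setter on 2)
bond 4 →J1  (common-f at J1 fixed by 2)

2  (C1, C2 all integral)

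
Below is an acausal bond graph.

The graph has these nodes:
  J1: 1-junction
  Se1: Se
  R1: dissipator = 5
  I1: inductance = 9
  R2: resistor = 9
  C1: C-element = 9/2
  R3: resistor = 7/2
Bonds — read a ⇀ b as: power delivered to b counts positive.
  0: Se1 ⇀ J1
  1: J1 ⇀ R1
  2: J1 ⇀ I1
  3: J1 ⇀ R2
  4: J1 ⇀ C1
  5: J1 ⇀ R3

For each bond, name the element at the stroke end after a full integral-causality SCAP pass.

β0 stroke at J1
β1 stroke at J1
β2 stroke at I1
β3 stroke at J1
β4 stroke at J1
β5 stroke at J1

b0 stroke→J1  (Se1 fixes effort; stroke away)
b2 stroke→I1  (I1 outputs flow p/I1)
b1 stroke→J1  (J1 flow already set via bond 2)
b3 stroke→J1  (J1 flow already set via bond 2)
b4 stroke→J1  (common-f at J1 fixed by 2)
b5 stroke→J1  (1-jn J1 has f-setter on 2)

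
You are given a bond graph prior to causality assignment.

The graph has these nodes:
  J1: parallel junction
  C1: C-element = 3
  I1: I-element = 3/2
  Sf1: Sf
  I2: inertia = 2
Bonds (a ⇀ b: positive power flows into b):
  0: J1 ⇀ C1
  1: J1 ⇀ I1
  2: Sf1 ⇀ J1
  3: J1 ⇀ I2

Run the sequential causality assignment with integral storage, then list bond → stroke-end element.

bond 2 stroke at Sf1  (Sf1: flow source, stroke at near end)
bond 0 stroke at J1  (C1: C, integral causality)
bond 1 stroke at I1  (J1 effort already set via bond 0)
bond 3 stroke at I2  (J1 effort already set via bond 0)

b0 stroke at J1
b1 stroke at I1
b2 stroke at Sf1
b3 stroke at I2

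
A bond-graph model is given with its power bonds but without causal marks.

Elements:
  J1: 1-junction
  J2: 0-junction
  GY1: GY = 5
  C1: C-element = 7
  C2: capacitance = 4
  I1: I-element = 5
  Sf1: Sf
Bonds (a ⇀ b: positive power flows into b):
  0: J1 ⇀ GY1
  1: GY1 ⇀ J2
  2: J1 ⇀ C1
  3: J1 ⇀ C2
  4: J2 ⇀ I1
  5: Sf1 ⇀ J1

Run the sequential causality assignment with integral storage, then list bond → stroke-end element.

bond 5 stroke→Sf1  (source Sf1 imposes f)
bond 0 stroke→J1  (1-jn J1 has f-setter on 5)
bond 2 stroke→J1  (J1 flow already set via bond 5)
bond 3 stroke→J1  (1-jn J1 has f-setter on 5)
bond 1 stroke→J2  (through GY1, causality inverts; strokes same side of GY1)
bond 4 stroke→I1  (J2: bond 1 brought effort, rest push out)

b0 stroke at J1
b1 stroke at J2
b2 stroke at J1
b3 stroke at J1
b4 stroke at I1
b5 stroke at Sf1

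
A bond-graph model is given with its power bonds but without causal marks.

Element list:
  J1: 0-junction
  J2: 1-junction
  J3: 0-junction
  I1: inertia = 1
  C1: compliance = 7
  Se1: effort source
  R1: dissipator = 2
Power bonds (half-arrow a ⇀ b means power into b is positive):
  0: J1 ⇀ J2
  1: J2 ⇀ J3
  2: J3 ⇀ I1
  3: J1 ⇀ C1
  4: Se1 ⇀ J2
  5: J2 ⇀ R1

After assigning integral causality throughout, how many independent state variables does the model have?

2  (C1, I1 all integral)

b4 stroke→J2  (source Se1 imposes e)
b2 stroke→I1  (I1 integral (f out))
b1 stroke→J3  (J3 needs exactly one e-in)
b0 stroke→J2  (J2: bond 1 brought flow, rest push out)
b5 stroke→J2  (1-jn J2 has f-setter on 1)
b3 stroke→J1  (J1: last free bond brings effort in)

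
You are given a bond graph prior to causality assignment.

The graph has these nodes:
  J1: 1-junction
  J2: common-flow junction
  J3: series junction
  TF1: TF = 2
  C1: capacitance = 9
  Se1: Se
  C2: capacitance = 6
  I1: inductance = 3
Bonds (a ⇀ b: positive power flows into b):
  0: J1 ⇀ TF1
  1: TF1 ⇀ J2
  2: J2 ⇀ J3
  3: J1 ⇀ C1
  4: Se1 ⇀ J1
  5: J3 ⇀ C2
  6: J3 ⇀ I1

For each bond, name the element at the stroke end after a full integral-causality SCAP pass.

bond 0 →TF1
bond 1 →J2
bond 2 →J3
bond 3 →J1
bond 4 →J1
bond 5 →J3
bond 6 →I1

bond 4 stroke→J1  (Se1: effort source, stroke at far end)
bond 3 stroke→J1  (C1 outputs effort q/C1)
bond 0 stroke→TF1  (only one flow-in slot at J1)
bond 1 stroke→J2  (TF1 one-in-one-out from 0)
bond 2 stroke→J3  (J2 needs exactly one f-in)
bond 5 stroke→J3  (C2 outputs effort q/C2)
bond 6 stroke→I1  (closing 1-jn rule on J3)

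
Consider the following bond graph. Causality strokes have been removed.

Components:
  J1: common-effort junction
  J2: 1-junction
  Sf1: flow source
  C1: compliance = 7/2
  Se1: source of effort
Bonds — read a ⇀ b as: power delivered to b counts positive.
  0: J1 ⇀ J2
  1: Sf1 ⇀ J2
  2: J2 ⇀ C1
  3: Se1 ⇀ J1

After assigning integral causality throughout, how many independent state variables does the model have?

#1 stroke→Sf1  (Sf1: flow source, stroke at near end)
#3 stroke→J1  (source Se1 imposes e)
#0 stroke→J2  (J1: bond 3 brought effort, rest push out)
#2 stroke→J2  (J2: bond 1 brought flow, rest push out)

1  (C1 all integral)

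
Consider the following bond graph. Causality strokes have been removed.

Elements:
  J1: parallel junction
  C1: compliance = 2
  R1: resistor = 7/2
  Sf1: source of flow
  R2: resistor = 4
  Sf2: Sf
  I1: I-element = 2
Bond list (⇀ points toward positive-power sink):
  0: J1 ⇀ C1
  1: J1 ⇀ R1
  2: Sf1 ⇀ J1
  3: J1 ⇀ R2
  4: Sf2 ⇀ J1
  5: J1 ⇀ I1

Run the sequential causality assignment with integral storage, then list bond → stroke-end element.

b2 stroke→Sf1  (source Sf1 imposes f)
b4 stroke→Sf2  (Sf2 fixes flow; stroke at Sf2)
b0 stroke→J1  (C1: C, integral causality)
b1 stroke→R1  (J1: bond 0 brought effort, rest push out)
b3 stroke→R2  (0-jn J1 has e-setter on 0)
b5 stroke→I1  (J1 effort already set via bond 0)

bond 0 stroke at J1
bond 1 stroke at R1
bond 2 stroke at Sf1
bond 3 stroke at R2
bond 4 stroke at Sf2
bond 5 stroke at I1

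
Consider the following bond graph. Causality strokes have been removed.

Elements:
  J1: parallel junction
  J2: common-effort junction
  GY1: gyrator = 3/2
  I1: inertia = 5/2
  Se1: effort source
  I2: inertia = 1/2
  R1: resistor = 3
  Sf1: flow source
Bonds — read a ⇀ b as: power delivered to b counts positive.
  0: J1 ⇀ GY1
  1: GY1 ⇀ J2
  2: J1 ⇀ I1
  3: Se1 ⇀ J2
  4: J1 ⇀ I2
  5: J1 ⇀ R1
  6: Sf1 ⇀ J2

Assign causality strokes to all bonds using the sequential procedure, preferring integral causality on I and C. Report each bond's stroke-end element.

β3 |J2  (source Se1 imposes e)
β6 |Sf1  (Sf1: flow source, stroke at near end)
β1 |GY1  (J2 effort already set via bond 3)
β0 |GY1  (GY GY1: same side as bond 1)
β2 |I1  (prefer integral on I1)
β4 |I2  (I2 outputs flow p/I2)
β5 |J1  (closing 0-jn rule on J1)

#0 →GY1
#1 →GY1
#2 →I1
#3 →J2
#4 →I2
#5 →J1
#6 →Sf1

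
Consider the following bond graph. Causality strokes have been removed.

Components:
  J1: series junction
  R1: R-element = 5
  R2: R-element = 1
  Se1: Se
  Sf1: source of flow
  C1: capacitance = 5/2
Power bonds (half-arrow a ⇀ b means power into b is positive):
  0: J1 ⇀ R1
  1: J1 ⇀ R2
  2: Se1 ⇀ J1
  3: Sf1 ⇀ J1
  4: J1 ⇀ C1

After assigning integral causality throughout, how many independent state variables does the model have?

1  (C1 all integral)

b2 |J1  (Se1 (Se) sets effort on bond)
b3 |Sf1  (Sf1: flow source, stroke at near end)
b0 |J1  (J1: bond 3 brought flow, rest push out)
b1 |J1  (J1 flow already set via bond 3)
b4 |J1  (common-f at J1 fixed by 3)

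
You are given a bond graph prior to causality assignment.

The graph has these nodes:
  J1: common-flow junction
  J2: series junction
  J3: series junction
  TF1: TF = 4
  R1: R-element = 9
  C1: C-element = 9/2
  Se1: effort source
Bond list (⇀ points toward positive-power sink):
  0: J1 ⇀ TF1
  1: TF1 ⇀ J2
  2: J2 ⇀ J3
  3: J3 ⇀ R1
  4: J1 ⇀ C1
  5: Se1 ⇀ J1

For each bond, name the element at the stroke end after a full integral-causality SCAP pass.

bond 0 →TF1
bond 1 →J2
bond 2 →J3
bond 3 →R1
bond 4 →J1
bond 5 →J1

bond 5 →J1  (Se1 fixes effort; stroke away)
bond 4 →J1  (prefer integral on C1)
bond 0 →TF1  (closing 1-jn rule on J1)
bond 1 →J2  (TF TF1: opposite of bond 0)
bond 2 →J3  (only one flow-in slot at J2)
bond 3 →R1  (only one flow-in slot at J3)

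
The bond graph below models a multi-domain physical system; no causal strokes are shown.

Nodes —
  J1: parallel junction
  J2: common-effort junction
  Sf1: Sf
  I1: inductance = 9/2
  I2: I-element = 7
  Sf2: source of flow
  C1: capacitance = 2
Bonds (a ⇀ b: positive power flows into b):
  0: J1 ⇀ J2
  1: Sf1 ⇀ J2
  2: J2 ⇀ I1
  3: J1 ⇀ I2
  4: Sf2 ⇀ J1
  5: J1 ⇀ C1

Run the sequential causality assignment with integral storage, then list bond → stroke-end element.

b1 |Sf1  (source Sf1 imposes f)
b4 |Sf2  (source Sf2 imposes f)
b2 |I1  (I1 integral (f out))
b0 |J2  (J2: last free bond brings effort in)
b3 |I2  (I2 outputs flow p/I2)
b5 |J1  (J1: last free bond brings effort in)

bond 0 stroke at J2
bond 1 stroke at Sf1
bond 2 stroke at I1
bond 3 stroke at I2
bond 4 stroke at Sf2
bond 5 stroke at J1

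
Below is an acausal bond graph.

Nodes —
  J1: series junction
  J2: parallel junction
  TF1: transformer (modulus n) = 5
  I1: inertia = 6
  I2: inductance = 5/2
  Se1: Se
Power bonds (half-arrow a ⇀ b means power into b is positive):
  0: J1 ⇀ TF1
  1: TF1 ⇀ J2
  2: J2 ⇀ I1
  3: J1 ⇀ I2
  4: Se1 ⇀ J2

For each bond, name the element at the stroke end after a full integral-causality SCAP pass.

β4 stroke→J2  (Se1 fixes effort; stroke away)
β1 stroke→TF1  (common-e at J2 fixed by 4)
β2 stroke→I1  (J2: bond 4 brought effort, rest push out)
β0 stroke→J1  (TF TF1: opposite of bond 1)
β3 stroke→I2  (only one flow-in slot at J1)

b0 stroke→J1
b1 stroke→TF1
b2 stroke→I1
b3 stroke→I2
b4 stroke→J2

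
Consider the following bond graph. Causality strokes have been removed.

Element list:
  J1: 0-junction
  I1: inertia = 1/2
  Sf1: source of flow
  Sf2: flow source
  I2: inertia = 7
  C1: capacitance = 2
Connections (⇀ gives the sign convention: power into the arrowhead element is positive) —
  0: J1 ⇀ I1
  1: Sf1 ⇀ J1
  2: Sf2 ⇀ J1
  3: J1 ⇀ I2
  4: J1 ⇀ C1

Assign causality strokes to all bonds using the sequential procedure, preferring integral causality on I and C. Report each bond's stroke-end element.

β1 stroke at Sf1  (Sf1 fixes flow; stroke at Sf1)
β2 stroke at Sf2  (Sf2 (Sf) sets flow on bond)
β0 stroke at I1  (I1 integral (f out))
β3 stroke at I2  (I2: I, integral causality)
β4 stroke at J1  (only one effort-in slot at J1)

β0 |I1
β1 |Sf1
β2 |Sf2
β3 |I2
β4 |J1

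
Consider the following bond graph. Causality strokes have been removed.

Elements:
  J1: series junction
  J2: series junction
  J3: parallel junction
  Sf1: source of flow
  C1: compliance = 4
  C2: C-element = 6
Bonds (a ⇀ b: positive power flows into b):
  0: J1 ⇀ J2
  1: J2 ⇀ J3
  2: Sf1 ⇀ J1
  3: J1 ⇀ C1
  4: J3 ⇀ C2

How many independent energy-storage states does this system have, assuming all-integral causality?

b2 stroke at Sf1  (Sf1: flow source, stroke at near end)
b0 stroke at J1  (1-jn J1 has f-setter on 2)
b3 stroke at J1  (common-f at J1 fixed by 2)
b1 stroke at J2  (common-f at J2 fixed by 0)
b4 stroke at J3  (only one effort-in slot at J3)

2  (C1, C2 all integral)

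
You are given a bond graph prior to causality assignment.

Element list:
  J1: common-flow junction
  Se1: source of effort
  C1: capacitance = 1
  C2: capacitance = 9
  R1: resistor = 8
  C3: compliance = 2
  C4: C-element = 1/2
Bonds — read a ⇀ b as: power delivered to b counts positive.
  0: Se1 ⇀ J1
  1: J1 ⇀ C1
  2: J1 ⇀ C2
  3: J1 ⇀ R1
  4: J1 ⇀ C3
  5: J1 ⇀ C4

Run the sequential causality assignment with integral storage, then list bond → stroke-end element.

bond 0 stroke at J1
bond 1 stroke at J1
bond 2 stroke at J1
bond 3 stroke at R1
bond 4 stroke at J1
bond 5 stroke at J1

β0 stroke at J1  (Se1 (Se) sets effort on bond)
β1 stroke at J1  (C1 integral (e out))
β2 stroke at J1  (C2 outputs effort q/C2)
β4 stroke at J1  (C3: C, integral causality)
β5 stroke at J1  (C4 integral (e out))
β3 stroke at R1  (J1: last free bond brings flow in)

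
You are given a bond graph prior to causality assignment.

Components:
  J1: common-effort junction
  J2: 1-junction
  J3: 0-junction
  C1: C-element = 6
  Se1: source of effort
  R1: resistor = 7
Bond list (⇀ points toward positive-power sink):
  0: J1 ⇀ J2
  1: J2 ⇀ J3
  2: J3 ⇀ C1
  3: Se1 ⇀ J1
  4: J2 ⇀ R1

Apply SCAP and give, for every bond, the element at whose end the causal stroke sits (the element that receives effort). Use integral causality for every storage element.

bond 3 →J1  (Se1 fixes effort; stroke away)
bond 0 →J2  (J1 effort already set via bond 3)
bond 2 →J3  (C1 outputs effort q/C1)
bond 1 →J2  (common-e at J3 fixed by 2)
bond 4 →R1  (only one flow-in slot at J2)

β0 →J2
β1 →J2
β2 →J3
β3 →J1
β4 →R1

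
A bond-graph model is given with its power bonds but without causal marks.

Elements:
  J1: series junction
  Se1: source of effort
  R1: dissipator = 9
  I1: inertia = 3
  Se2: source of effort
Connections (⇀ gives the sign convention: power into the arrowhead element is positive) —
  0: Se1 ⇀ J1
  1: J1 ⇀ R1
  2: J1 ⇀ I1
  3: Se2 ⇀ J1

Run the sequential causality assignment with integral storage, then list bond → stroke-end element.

β0 stroke at J1  (source Se1 imposes e)
β3 stroke at J1  (Se2 fixes effort; stroke away)
β2 stroke at I1  (prefer integral on I1)
β1 stroke at J1  (J1 flow already set via bond 2)

bond 0 →J1
bond 1 →J1
bond 2 →I1
bond 3 →J1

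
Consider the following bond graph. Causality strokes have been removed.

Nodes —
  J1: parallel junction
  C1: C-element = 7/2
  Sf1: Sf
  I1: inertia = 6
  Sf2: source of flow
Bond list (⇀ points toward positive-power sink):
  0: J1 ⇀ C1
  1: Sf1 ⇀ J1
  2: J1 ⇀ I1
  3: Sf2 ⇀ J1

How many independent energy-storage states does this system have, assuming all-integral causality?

2  (C1, I1 all integral)

#1 |Sf1  (source Sf1 imposes f)
#3 |Sf2  (Sf2: flow source, stroke at near end)
#0 |J1  (C1: C, integral causality)
#2 |I1  (0-jn J1 has e-setter on 0)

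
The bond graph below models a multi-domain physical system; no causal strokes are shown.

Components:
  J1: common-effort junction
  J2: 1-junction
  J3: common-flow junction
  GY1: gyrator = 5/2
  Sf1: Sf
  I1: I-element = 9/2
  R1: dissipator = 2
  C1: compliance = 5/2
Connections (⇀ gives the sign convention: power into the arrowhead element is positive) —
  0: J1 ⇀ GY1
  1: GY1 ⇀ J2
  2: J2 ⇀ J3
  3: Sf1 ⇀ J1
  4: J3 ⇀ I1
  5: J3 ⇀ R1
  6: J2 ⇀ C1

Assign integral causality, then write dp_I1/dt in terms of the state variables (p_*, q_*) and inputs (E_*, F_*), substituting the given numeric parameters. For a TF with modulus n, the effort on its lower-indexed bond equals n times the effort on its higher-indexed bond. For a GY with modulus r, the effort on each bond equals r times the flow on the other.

dp_I1/dt = 5*F_Sf1/2 - 4*p_I1/9 - 2*q_C1/5

b3 →Sf1  (source Sf1 imposes f)
b0 →J1  (closing 0-jn rule on J1)
b1 →J2  (through GY1, causality inverts; strokes same side of GY1)
b4 →I1  (prefer integral on I1)
b2 →J3  (J3: bond 4 brought flow, rest push out)
b5 →J3  (common-f at J3 fixed by 4)
b6 →J2  (1-jn J2 has f-setter on 2)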